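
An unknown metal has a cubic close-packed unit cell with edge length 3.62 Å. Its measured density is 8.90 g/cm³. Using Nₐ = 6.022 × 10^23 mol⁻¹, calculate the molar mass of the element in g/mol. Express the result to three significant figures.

63.6 g/mol

An FCC cell has Z = 4 atoms; a = 3.620 × 10^-8 cm.
M = ρ·N_A·a³/Z = 8.90 × 6.022 × 10²³ × 4.744 × 10^-23 / 4 = 63.6 g/mol.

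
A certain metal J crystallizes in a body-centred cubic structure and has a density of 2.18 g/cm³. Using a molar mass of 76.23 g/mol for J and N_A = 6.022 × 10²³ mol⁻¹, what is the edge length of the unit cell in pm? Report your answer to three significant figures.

With Z = 2 atoms per BCC cell, a³ = Z·M/(N_A·ρ) = 2 × 76.23 / (6.022 × 10²³ × 2.180 g/cm³) = 1.161 × 10^-22 cm³.
a = (1.161 × 10^-22)^(1/3) = 4.879 × 10^-8 cm = 488 pm.

488 pm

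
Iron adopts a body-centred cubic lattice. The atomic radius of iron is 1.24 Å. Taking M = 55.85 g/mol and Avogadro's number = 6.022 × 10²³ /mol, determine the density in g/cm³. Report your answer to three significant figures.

In a BCC lattice, atoms touch along the body diagonal, so √3·a = 4r, giving a = 2.864 Å = 2.864 × 10^-8 cm.
With Z = 2, ρ = Z·M/(N_A·a³) = 2 × 55.85 / (6.022 × 10²³ × 2.348 × 10^-23) = 7.899 g/cm³.

7.90 g/cm³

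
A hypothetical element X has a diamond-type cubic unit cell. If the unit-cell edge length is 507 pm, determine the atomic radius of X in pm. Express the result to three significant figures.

In a diamond cubic lattice, nearest neighbors lie along the body diagonal with √3·a = 8r.
r = √3·a/8 = 1.7321 × 507 / 8 = 110 pm.

110 pm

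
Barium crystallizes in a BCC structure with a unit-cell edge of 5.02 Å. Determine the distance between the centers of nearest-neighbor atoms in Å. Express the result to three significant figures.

4.35 Å

In a BCC structure, atoms touch along the body diagonal, so √3·a = 4r; the nearest-neighbor distance equals 2r = 0.8660·a.
d = 0.8660 × 5.02 = 4.35 Å.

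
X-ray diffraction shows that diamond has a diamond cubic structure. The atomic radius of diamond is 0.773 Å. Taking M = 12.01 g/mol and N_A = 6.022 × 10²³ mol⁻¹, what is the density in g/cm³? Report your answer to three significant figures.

In a diamond cubic lattice, nearest neighbors lie along the body diagonal with √3·a = 8r, giving a = 3.570 Å = 3.570 × 10^-8 cm.
With Z = 8, ρ = Z·M/(N_A·a³) = 8 × 12.01 / (6.022 × 10²³ × 4.551 × 10^-23) = 3.506 g/cm³.

3.51 g/cm³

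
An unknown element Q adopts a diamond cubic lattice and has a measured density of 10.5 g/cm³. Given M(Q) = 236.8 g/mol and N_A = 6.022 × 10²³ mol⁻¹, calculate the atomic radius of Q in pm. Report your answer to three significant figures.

For a diamond cubic cell (Z = 8), a³ = Z·M/(N_A·ρ) = 8 × 236.8 / (6.022 × 10²³ × 10.50) = 2.996 × 10^-22 cm³, so a = 6.691 × 10^-8 cm = 669.1 pm.
Nearest neighbors lie along the body diagonal with √3·a = 8r, so r = 0.2165 × a = 145 pm.

145 pm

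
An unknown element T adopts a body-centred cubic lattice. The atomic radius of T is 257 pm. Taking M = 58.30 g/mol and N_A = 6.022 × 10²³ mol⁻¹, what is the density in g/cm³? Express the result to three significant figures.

0.926 g/cm³

In a BCC lattice, atoms touch along the body diagonal, so √3·a = 4r, giving a = 593.5 pm = 5.935 × 10^-8 cm.
With Z = 2, ρ = Z·M/(N_A·a³) = 2 × 58.30 / (6.022 × 10²³ × 2.091 × 10^-22) = 0.9261 g/cm³.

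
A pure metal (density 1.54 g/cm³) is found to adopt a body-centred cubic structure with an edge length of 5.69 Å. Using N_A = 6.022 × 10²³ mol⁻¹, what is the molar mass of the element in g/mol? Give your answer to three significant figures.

85.4 g/mol

A BCC cell has Z = 2 atoms; a = 5.690 × 10^-8 cm.
M = ρ·N_A·a³/Z = 1.54 × 6.022 × 10²³ × 1.842 × 10^-22 / 2 = 85.4 g/mol.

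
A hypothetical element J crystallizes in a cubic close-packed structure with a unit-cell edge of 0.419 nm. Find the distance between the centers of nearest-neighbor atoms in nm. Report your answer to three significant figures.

0.296 nm

In an FCC structure, atoms touch along the face diagonal, so √2·a = 4r; the nearest-neighbor distance equals 2r = 0.7071·a.
d = 0.7071 × 0.419 = 0.296 nm.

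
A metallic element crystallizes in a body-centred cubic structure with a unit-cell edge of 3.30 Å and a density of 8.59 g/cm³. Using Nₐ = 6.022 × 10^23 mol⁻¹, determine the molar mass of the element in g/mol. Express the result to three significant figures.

A BCC cell has Z = 2 atoms; a = 3.300 × 10^-8 cm.
M = ρ·N_A·a³/Z = 8.59 × 6.022 × 10²³ × 3.594 × 10^-23 / 2 = 92.9 g/mol.

92.9 g/mol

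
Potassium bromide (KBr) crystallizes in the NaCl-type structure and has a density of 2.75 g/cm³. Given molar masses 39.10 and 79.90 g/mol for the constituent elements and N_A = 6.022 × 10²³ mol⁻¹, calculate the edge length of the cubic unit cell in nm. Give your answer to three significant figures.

M(KBr) = 119.0 g/mol; Z = 4 formula units per cell.
a³ = Z·M/(N_A·ρ) = 4 × 119.0 / (6.022 × 10²³ × 2.75) = 2.874 × 10^-22 cm³, so a = 6.600 × 10^-8 cm = 0.660 nm.

0.660 nm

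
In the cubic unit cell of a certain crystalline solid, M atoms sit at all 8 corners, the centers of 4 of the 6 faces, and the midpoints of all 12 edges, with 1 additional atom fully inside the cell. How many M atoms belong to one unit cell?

7

Corner atoms are shared by 8 cells (1/8 each), face atoms by 2 (1/2 each), edge atoms by 4 (1/4 each), interior atoms are unshared.
Net atoms = 8 × 1/8 + 4 × 1/2 + 12 × 1/4 + 1 = 1 + 2 + 3 + 1 = 7.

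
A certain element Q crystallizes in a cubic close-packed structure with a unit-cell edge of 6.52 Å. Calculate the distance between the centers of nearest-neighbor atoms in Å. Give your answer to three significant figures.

4.61 Å

In an FCC structure, atoms touch along the face diagonal, so √2·a = 4r; the nearest-neighbor distance equals 2r = 0.7071·a.
d = 0.7071 × 6.52 = 4.61 Å.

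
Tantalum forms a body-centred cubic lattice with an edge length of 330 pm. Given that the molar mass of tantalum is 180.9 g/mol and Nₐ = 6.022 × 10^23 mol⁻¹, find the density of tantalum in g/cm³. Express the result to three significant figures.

A BCC unit cell contains Z = 2 atoms.
Cell volume: a³ = (330 pm)³ = (3.300 × 10^-8 cm)³ = 3.594 × 10^-23 cm³.
ρ = Z·M/(N_A·a³) = 2 × 180.9 / (6.022 × 10²³ × 3.594 × 10^-23) = 16.72 g/cm³.

16.7 g/cm³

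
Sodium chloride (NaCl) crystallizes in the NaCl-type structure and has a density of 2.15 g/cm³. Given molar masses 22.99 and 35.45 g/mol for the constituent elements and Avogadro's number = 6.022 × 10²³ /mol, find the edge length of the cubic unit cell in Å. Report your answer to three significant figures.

M(NaCl) = 58.44 g/mol; Z = 4 formula units per cell.
a³ = Z·M/(N_A·ρ) = 4 × 58.44 / (6.022 × 10²³ × 2.15) = 1.805 × 10^-22 cm³, so a = 5.652 × 10^-8 cm = 5.65 Å.

5.65 Å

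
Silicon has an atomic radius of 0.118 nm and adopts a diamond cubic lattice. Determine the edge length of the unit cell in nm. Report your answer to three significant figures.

0.545 nm

In a diamond cubic lattice, nearest neighbors lie along the body diagonal with √3·a = 8r.
a = 8r/√3 = 8 × 0.118 / 1.7321 = 0.545 nm.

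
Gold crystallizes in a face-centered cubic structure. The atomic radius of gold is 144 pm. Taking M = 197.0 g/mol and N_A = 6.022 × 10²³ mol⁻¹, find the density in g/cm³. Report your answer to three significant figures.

19.4 g/cm³

In an FCC lattice, atoms touch along the face diagonal, so √2·a = 4r, giving a = 407.3 pm = 4.073 × 10^-8 cm.
With Z = 4, ρ = Z·M/(N_A·a³) = 4 × 197.0 / (6.022 × 10²³ × 6.757 × 10^-23) = 19.37 g/cm³.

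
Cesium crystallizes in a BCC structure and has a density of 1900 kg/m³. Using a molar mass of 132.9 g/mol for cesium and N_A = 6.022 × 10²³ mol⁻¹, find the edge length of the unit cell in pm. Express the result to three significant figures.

615 pm

With Z = 2 atoms per BCC cell, a³ = Z·M/(N_A·ρ) = 2 × 132.9 / (6.022 × 10²³ × 1.900 g/cm³) = 2.323 × 10^-22 cm³.
a = (2.323 × 10^-22)^(1/3) = 6.147 × 10^-8 cm = 615 pm.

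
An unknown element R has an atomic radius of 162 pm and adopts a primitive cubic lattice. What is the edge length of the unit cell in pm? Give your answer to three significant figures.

In a simple cubic lattice, atoms touch along the cell edge, so a = 2r.
a = 2r = 2 × 162 = 324 pm.

324 pm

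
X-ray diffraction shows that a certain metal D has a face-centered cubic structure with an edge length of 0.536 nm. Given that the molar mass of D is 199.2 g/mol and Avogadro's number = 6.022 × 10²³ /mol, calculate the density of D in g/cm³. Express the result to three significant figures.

An FCC unit cell contains Z = 4 atoms.
Cell volume: a³ = (0.536 nm)³ = (5.360 × 10^-8 cm)³ = 1.540 × 10^-22 cm³.
ρ = Z·M/(N_A·a³) = 4 × 199.2 / (6.022 × 10²³ × 1.540 × 10^-22) = 8.592 g/cm³.

8.59 g/cm³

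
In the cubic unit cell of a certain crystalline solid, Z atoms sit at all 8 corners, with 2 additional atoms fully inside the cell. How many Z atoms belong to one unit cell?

Corner atoms are shared by 8 cells (1/8 each), interior atoms are unshared.
Net atoms = 8 × 1/8 + 2 = 1 + 2 = 3.

3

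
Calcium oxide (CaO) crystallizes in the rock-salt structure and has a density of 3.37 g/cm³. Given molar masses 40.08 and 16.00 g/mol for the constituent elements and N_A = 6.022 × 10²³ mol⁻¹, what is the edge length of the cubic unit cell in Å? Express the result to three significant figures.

M(CaO) = 56.08 g/mol; Z = 4 formula units per cell.
a³ = Z·M/(N_A·ρ) = 4 × 56.08 / (6.022 × 10²³ × 3.37) = 1.105 × 10^-22 cm³, so a = 4.799 × 10^-8 cm = 4.80 Å.

4.80 Å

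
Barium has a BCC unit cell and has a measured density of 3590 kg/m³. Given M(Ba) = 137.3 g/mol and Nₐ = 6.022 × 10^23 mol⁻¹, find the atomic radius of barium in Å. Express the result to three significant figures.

For a BCC cell (Z = 2), a³ = Z·M/(N_A·ρ) = 2 × 137.3 / (6.022 × 10²³ × 3.590) = 1.270 × 10^-22 cm³, so a = 5.027 × 10^-8 cm = 5.027 Å.
Atoms touch along the body diagonal, so √3·a = 4r, so r = 0.4330 × a = 2.18 Å.

2.18 Å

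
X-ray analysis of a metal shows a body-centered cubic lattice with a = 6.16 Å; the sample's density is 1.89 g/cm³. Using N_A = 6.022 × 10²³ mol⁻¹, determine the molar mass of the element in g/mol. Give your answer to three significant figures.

133 g/mol

A BCC cell has Z = 2 atoms; a = 6.160 × 10^-8 cm.
M = ρ·N_A·a³/Z = 1.89 × 6.022 × 10²³ × 2.337 × 10^-22 / 2 = 133 g/mol.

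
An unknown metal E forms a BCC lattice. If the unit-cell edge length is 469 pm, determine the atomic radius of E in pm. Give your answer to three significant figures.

In a BCC lattice, atoms touch along the body diagonal, so √3·a = 4r.
r = √3·a/4 = 1.7321 × 469 / 4 = 203 pm.

203 pm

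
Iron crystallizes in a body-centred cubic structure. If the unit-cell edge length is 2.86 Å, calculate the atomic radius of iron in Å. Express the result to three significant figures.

In a BCC lattice, atoms touch along the body diagonal, so √3·a = 4r.
r = √3·a/4 = 1.7321 × 2.86 / 4 = 1.24 Å.

1.24 Å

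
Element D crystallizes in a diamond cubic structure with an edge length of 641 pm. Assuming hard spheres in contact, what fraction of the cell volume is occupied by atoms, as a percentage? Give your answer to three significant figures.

In a diamond cubic lattice nearest neighbors lie along the body diagonal with √3·a = 8r, so r = 0.2165a = 138.8 pm.
Packing fraction = Z·(4/3)πr³ / a³ = 8 × (4/3)π × (138.8)³ / (641)³ = 0.3401 = 34.0%.

34.0%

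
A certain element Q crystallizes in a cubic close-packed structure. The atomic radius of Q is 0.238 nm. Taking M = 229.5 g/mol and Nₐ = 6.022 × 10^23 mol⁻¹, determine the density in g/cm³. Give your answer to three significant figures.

5.00 g/cm³

In an FCC lattice, atoms touch along the face diagonal, so √2·a = 4r, giving a = 0.6732 nm = 6.732 × 10^-8 cm.
With Z = 4, ρ = Z·M/(N_A·a³) = 4 × 229.5 / (6.022 × 10²³ × 3.050 × 10^-22) = 4.997 g/cm³.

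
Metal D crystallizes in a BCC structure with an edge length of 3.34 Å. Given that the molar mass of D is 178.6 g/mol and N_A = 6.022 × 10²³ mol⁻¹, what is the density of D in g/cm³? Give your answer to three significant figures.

A BCC unit cell contains Z = 2 atoms.
Cell volume: a³ = (3.34 Å)³ = (3.340 × 10^-8 cm)³ = 3.726 × 10^-23 cm³.
ρ = Z·M/(N_A·a³) = 2 × 178.6 / (6.022 × 10²³ × 3.726 × 10^-23) = 15.92 g/cm³.

15.9 g/cm³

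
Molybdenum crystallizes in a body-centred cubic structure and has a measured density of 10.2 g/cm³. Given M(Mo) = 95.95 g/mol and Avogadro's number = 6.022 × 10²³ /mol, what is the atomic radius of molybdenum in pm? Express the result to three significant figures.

For a BCC cell (Z = 2), a³ = Z·M/(N_A·ρ) = 2 × 95.95 / (6.022 × 10²³ × 10.20) = 3.124 × 10^-23 cm³, so a = 3.150 × 10^-8 cm = 315.0 pm.
Atoms touch along the body diagonal, so √3·a = 4r, so r = 0.4330 × a = 136 pm.

136 pm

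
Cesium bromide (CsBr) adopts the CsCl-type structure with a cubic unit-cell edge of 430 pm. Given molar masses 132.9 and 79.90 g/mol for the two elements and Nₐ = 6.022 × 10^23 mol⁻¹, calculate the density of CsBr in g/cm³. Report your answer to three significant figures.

4.44 g/cm³

The CsCl-type structure contains Z = 1 formula unit per cell; M(CsBr) = 132.9 + 79.90 = 212.8 g/mol.
a³ = (4.300 × 10^-8 cm)³ = 7.951 × 10^-23 cm³.
ρ = 1 × 212.8 / (6.022 × 10²³ × 7.951 × 10^-23) = 4.445 g/cm³.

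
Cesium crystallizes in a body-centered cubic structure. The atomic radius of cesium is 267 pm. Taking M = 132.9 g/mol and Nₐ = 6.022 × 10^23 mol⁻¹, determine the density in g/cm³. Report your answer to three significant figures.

In a BCC lattice, atoms touch along the body diagonal, so √3·a = 4r, giving a = 616.6 pm = 6.166 × 10^-8 cm.
With Z = 2, ρ = Z·M/(N_A·a³) = 2 × 132.9 / (6.022 × 10²³ × 2.344 × 10^-22) = 1.883 g/cm³.

1.88 g/cm³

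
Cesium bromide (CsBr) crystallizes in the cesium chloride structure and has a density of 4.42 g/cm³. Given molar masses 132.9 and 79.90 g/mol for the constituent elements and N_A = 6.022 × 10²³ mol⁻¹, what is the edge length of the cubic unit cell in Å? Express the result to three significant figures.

M(CsBr) = 212.8 g/mol; Z = 1 formula unit per cell.
a³ = Z·M/(N_A·ρ) = 1 × 212.8 / (6.022 × 10²³ × 4.42) = 7.995 × 10^-23 cm³, so a = 4.308 × 10^-8 cm = 4.31 Å.

4.31 Å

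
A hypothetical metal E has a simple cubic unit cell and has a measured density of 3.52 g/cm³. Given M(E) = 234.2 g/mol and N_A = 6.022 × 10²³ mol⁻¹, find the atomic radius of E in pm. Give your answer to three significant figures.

240 pm

For a simple cubic cell (Z = 1), a³ = Z·M/(N_A·ρ) = 1 × 234.2 / (6.022 × 10²³ × 3.520) = 1.105 × 10^-22 cm³, so a = 4.798 × 10^-8 cm = 479.8 pm.
Atoms touch along the cell edge, so a = 2r, so r = 0.5000 × a = 240 pm.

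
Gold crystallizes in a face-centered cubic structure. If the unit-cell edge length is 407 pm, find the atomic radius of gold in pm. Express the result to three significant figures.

In an FCC lattice, atoms touch along the face diagonal, so √2·a = 4r.
r = √2·a/4 = 1.4142 × 407 / 4 = 144 pm.

144 pm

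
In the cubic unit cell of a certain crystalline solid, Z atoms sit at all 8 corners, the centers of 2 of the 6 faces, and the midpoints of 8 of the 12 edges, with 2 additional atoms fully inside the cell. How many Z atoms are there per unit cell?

Corner atoms are shared by 8 cells (1/8 each), face atoms by 2 (1/2 each), edge atoms by 4 (1/4 each), interior atoms are unshared.
Net atoms = 8 × 1/8 + 2 × 1/2 + 8 × 1/4 + 2 = 1 + 1 + 2 + 2 = 6.

6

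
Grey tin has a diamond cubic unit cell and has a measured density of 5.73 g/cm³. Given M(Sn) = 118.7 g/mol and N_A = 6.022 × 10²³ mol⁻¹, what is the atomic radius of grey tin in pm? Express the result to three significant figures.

141 pm

For a diamond cubic cell (Z = 8), a³ = Z·M/(N_A·ρ) = 8 × 118.7 / (6.022 × 10²³ × 5.730) = 2.752 × 10^-22 cm³, so a = 6.505 × 10^-8 cm = 650.5 pm.
Nearest neighbors lie along the body diagonal with √3·a = 8r, so r = 0.2165 × a = 141 pm.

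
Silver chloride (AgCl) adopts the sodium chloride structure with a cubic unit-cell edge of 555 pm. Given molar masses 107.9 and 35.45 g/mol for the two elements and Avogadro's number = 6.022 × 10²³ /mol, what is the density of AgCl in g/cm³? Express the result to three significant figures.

The sodium chloride structure contains Z = 4 formula units per cell; M(AgCl) = 107.9 + 35.45 = 143.35 g/mol.
a³ = (5.550 × 10^-8 cm)³ = 1.710 × 10^-22 cm³.
ρ = 4 × 143.35 / (6.022 × 10²³ × 1.710 × 10^-22) = 5.570 g/cm³.

5.57 g/cm³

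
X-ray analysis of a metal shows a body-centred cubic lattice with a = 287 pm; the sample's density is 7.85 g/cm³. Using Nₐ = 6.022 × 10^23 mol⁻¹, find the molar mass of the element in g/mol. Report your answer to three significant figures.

55.9 g/mol

A BCC cell has Z = 2 atoms; a = 2.870 × 10^-8 cm.
M = ρ·N_A·a³/Z = 7.85 × 6.022 × 10²³ × 2.364 × 10^-23 / 2 = 55.9 g/mol.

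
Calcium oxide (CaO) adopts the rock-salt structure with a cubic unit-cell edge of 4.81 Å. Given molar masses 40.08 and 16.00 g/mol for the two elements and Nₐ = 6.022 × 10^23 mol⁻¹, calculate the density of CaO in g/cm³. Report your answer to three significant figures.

3.35 g/cm³

The rock-salt structure contains Z = 4 formula units per cell; M(CaO) = 40.08 + 16.00 = 56.08 g/mol.
a³ = (4.810 × 10^-8 cm)³ = 1.113 × 10^-22 cm³.
ρ = 4 × 56.08 / (6.022 × 10²³ × 1.113 × 10^-22) = 3.347 g/cm³.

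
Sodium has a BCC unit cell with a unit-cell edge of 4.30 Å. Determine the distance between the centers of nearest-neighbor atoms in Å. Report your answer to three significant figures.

In a BCC structure, atoms touch along the body diagonal, so √3·a = 4r; the nearest-neighbor distance equals 2r = 0.8660·a.
d = 0.8660 × 4.30 = 3.72 Å.

3.72 Å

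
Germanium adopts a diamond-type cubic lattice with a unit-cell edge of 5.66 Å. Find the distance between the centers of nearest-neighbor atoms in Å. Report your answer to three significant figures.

In a diamond cubic structure, nearest neighbors lie along the body diagonal with √3·a = 8r; the nearest-neighbor distance equals 2r = 0.4330·a.
d = 0.4330 × 5.66 = 2.45 Å.

2.45 Å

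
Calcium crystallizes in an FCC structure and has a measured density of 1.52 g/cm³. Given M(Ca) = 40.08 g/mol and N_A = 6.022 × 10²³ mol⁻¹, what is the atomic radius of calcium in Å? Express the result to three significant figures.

For an FCC cell (Z = 4), a³ = Z·M/(N_A·ρ) = 4 × 40.08 / (6.022 × 10²³ × 1.520) = 1.751 × 10^-22 cm³, so a = 5.595 × 10^-8 cm = 5.595 Å.
Atoms touch along the face diagonal, so √2·a = 4r, so r = 0.3536 × a = 1.98 Å.

1.98 Å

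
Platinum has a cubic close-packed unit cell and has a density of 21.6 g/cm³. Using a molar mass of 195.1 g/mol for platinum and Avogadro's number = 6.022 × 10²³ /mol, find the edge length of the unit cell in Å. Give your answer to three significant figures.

With Z = 4 atoms per FCC cell, a³ = Z·M/(N_A·ρ) = 4 × 195.1 / (6.022 × 10²³ × 21.60 g/cm³) = 6.000 × 10^-23 cm³.
a = (6.000 × 10^-23)^(1/3) = 3.915 × 10^-8 cm = 3.91 Å.

3.91 Å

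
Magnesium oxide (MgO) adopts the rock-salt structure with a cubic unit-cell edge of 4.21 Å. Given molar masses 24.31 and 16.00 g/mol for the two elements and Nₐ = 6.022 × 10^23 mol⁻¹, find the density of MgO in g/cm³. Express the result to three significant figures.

3.59 g/cm³

The rock-salt structure contains Z = 4 formula units per cell; M(MgO) = 24.31 + 16.00 = 40.31 g/mol.
a³ = (4.210 × 10^-8 cm)³ = 7.462 × 10^-23 cm³.
ρ = 4 × 40.31 / (6.022 × 10²³ × 7.462 × 10^-23) = 3.588 g/cm³.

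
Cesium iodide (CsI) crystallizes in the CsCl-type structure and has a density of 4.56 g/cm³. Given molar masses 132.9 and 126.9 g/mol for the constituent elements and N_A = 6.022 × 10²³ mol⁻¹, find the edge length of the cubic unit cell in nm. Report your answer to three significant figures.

0.456 nm

M(CsI) = 259.8 g/mol; Z = 1 formula unit per cell.
a³ = Z·M/(N_A·ρ) = 1 × 259.8 / (6.022 × 10²³ × 4.56) = 9.461 × 10^-23 cm³, so a = 4.557 × 10^-8 cm = 0.456 nm.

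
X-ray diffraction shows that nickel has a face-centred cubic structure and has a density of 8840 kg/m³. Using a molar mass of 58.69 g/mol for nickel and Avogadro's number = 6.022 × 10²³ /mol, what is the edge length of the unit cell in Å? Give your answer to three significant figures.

3.53 Å

With Z = 4 atoms per FCC cell, a³ = Z·M/(N_A·ρ) = 4 × 58.69 / (6.022 × 10²³ × 8.840 g/cm³) = 4.410 × 10^-23 cm³.
a = (4.410 × 10^-23)^(1/3) = 3.533 × 10^-8 cm = 3.53 Å.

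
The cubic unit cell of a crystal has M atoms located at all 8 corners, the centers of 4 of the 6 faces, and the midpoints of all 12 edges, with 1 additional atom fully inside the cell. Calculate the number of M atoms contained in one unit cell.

7

Corner atoms are shared by 8 cells (1/8 each), face atoms by 2 (1/2 each), edge atoms by 4 (1/4 each), interior atoms are unshared.
Net atoms = 8 × 1/8 + 4 × 1/2 + 12 × 1/4 + 1 = 1 + 2 + 3 + 1 = 7.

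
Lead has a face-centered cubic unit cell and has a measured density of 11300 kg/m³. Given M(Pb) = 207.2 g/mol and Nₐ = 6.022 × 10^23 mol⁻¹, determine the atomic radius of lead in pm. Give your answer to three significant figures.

For an FCC cell (Z = 4), a³ = Z·M/(N_A·ρ) = 4 × 207.2 / (6.022 × 10²³ × 11.30) = 1.218 × 10^-22 cm³, so a = 4.957 × 10^-8 cm = 495.7 pm.
Atoms touch along the face diagonal, so √2·a = 4r, so r = 0.3536 × a = 175 pm.

175 pm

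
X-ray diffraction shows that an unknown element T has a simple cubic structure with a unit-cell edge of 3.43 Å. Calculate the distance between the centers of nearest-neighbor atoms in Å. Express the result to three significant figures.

3.43 Å

In a simple cubic structure, atoms touch along the cell edge, so a = 2r; the nearest-neighbor distance equals 2r = 1.000·a.
d = 1.000 × 3.43 = 3.43 Å.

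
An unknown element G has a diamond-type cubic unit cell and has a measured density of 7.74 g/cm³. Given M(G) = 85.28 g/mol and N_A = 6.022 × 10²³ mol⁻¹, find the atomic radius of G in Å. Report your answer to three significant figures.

For a diamond cubic cell (Z = 8), a³ = Z·M/(N_A·ρ) = 8 × 85.28 / (6.022 × 10²³ × 7.740) = 1.464 × 10^-22 cm³, so a = 5.270 × 10^-8 cm = 5.270 Å.
Nearest neighbors lie along the body diagonal with √3·a = 8r, so r = 0.2165 × a = 1.14 Å.

1.14 Å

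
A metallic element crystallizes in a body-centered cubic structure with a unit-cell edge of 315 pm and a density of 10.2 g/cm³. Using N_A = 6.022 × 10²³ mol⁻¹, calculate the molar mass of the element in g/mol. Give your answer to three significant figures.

A BCC cell has Z = 2 atoms; a = 3.150 × 10^-8 cm.
M = ρ·N_A·a³/Z = 10.2 × 6.022 × 10²³ × 3.126 × 10^-23 / 2 = 96.0 g/mol.

96.0 g/mol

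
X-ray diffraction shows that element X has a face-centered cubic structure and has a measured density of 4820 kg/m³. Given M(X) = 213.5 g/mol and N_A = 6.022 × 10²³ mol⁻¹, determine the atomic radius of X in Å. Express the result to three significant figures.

2.35 Å

For an FCC cell (Z = 4), a³ = Z·M/(N_A·ρ) = 4 × 213.5 / (6.022 × 10²³ × 4.820) = 2.942 × 10^-22 cm³, so a = 6.651 × 10^-8 cm = 6.651 Å.
Atoms touch along the face diagonal, so √2·a = 4r, so r = 0.3536 × a = 2.35 Å.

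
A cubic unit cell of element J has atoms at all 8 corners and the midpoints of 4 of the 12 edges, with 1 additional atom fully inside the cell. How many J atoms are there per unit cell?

3

Corner atoms are shared by 8 cells (1/8 each), edge atoms by 4 (1/4 each), interior atoms are unshared.
Net atoms = 8 × 1/8 + 4 × 1/4 + 1 = 1 + 1 + 1 = 3.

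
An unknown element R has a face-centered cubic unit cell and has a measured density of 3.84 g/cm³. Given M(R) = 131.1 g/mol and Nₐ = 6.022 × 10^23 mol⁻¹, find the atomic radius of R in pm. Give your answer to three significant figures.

216 pm

For an FCC cell (Z = 4), a³ = Z·M/(N_A·ρ) = 4 × 131.1 / (6.022 × 10²³ × 3.840) = 2.268 × 10^-22 cm³, so a = 6.098 × 10^-8 cm = 609.8 pm.
Atoms touch along the face diagonal, so √2·a = 4r, so r = 0.3536 × a = 216 pm.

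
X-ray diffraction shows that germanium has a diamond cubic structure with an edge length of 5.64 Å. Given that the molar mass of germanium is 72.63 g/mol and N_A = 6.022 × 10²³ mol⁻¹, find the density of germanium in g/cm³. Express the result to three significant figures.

A diamond cubic unit cell contains Z = 8 atoms.
Cell volume: a³ = (5.64 Å)³ = (5.640 × 10^-8 cm)³ = 1.794 × 10^-22 cm³.
ρ = Z·M/(N_A·a³) = 8 × 72.63 / (6.022 × 10²³ × 1.794 × 10^-22) = 5.378 g/cm³.

5.38 g/cm³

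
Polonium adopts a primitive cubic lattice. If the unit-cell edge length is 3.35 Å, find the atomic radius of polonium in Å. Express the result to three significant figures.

1.68 Å

In a simple cubic lattice, atoms touch along the cell edge, so a = 2r.
r = a/2 = 3.35/2 = 1.68 Å.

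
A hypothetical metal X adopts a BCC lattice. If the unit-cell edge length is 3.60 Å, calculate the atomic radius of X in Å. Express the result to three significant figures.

In a BCC lattice, atoms touch along the body diagonal, so √3·a = 4r.
r = √3·a/4 = 1.7321 × 3.60 / 4 = 1.56 Å.

1.56 Å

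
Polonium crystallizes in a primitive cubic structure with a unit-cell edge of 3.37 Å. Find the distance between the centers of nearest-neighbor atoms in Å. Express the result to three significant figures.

In a simple cubic structure, atoms touch along the cell edge, so a = 2r; the nearest-neighbor distance equals 2r = 1.000·a.
d = 1.000 × 3.37 = 3.37 Å.

3.37 Å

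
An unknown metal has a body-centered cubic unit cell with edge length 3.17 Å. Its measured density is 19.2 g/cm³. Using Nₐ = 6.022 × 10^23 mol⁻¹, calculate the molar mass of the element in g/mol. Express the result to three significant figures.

A BCC cell has Z = 2 atoms; a = 3.170 × 10^-8 cm.
M = ρ·N_A·a³/Z = 19.2 × 6.022 × 10²³ × 3.186 × 10^-23 / 2 = 184 g/mol.

184 g/mol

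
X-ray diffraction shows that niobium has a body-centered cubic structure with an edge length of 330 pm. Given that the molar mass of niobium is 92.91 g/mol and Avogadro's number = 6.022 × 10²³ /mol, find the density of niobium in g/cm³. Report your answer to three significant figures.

8.59 g/cm³

A BCC unit cell contains Z = 2 atoms.
Cell volume: a³ = (330 pm)³ = (3.300 × 10^-8 cm)³ = 3.594 × 10^-23 cm³.
ρ = Z·M/(N_A·a³) = 2 × 92.91 / (6.022 × 10²³ × 3.594 × 10^-23) = 8.586 g/cm³.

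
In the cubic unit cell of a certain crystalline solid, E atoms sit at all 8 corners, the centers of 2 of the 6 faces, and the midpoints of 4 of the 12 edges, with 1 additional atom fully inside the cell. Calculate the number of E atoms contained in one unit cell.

Corner atoms are shared by 8 cells (1/8 each), face atoms by 2 (1/2 each), edge atoms by 4 (1/4 each), interior atoms are unshared.
Net atoms = 8 × 1/8 + 2 × 1/2 + 4 × 1/4 + 1 = 1 + 1 + 1 + 1 = 4.

4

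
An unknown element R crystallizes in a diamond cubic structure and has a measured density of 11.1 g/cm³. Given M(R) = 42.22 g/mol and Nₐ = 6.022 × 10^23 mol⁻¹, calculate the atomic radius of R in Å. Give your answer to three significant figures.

For a diamond cubic cell (Z = 8), a³ = Z·M/(N_A·ρ) = 8 × 42.22 / (6.022 × 10²³ × 11.10) = 5.053 × 10^-23 cm³, so a = 3.697 × 10^-8 cm = 3.697 Å.
Nearest neighbors lie along the body diagonal with √3·a = 8r, so r = 0.2165 × a = 0.800 Å.

0.800 Å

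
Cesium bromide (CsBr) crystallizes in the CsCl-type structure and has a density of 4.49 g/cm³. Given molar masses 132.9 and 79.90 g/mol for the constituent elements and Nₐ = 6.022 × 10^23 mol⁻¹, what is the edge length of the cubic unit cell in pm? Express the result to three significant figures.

429 pm

M(CsBr) = 212.8 g/mol; Z = 1 formula unit per cell.
a³ = Z·M/(N_A·ρ) = 1 × 212.8 / (6.022 × 10²³ × 4.49) = 7.870 × 10^-23 cm³, so a = 4.285 × 10^-8 cm = 429 pm.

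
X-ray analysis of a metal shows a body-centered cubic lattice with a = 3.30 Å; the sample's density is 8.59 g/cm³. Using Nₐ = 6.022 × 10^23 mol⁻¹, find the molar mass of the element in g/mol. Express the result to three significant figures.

92.9 g/mol

A BCC cell has Z = 2 atoms; a = 3.300 × 10^-8 cm.
M = ρ·N_A·a³/Z = 8.59 × 6.022 × 10²³ × 3.594 × 10^-23 / 2 = 92.9 g/mol.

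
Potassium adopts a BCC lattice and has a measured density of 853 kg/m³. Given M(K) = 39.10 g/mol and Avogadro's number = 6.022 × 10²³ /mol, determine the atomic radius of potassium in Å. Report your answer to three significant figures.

For a BCC cell (Z = 2), a³ = Z·M/(N_A·ρ) = 2 × 39.10 / (6.022 × 10²³ × 0.8530) = 1.522 × 10^-22 cm³, so a = 5.340 × 10^-8 cm = 5.340 Å.
Atoms touch along the body diagonal, so √3·a = 4r, so r = 0.4330 × a = 2.31 Å.

2.31 Å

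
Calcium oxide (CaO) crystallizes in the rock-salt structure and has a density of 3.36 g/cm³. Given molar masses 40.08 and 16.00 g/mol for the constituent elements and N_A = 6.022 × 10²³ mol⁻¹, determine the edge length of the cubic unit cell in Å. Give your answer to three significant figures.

4.80 Å

M(CaO) = 56.08 g/mol; Z = 4 formula units per cell.
a³ = Z·M/(N_A·ρ) = 4 × 56.08 / (6.022 × 10²³ × 3.36) = 1.109 × 10^-22 cm³, so a = 4.804 × 10^-8 cm = 4.80 Å.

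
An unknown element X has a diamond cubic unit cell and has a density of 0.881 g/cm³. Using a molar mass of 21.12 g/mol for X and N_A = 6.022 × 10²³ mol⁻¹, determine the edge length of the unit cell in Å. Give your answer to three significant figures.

With Z = 8 atoms per diamond cubic cell, a³ = Z·M/(N_A·ρ) = 8 × 21.12 / (6.022 × 10²³ × 0.8810 g/cm³) = 3.185 × 10^-22 cm³.
a = (3.185 × 10^-22)^(1/3) = 6.829 × 10^-8 cm = 6.83 Å.

6.83 Å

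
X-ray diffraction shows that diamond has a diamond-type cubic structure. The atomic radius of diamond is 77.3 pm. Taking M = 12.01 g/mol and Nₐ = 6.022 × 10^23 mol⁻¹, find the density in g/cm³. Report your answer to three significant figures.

3.51 g/cm³

In a diamond cubic lattice, nearest neighbors lie along the body diagonal with √3·a = 8r, giving a = 357.0 pm = 3.570 × 10^-8 cm.
With Z = 8, ρ = Z·M/(N_A·a³) = 8 × 12.01 / (6.022 × 10²³ × 4.551 × 10^-23) = 3.506 g/cm³.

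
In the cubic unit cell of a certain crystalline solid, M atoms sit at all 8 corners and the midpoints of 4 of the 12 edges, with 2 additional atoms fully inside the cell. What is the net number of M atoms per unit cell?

Corner atoms are shared by 8 cells (1/8 each), edge atoms by 4 (1/4 each), interior atoms are unshared.
Net atoms = 8 × 1/8 + 4 × 1/4 + 2 = 1 + 1 + 2 = 4.

4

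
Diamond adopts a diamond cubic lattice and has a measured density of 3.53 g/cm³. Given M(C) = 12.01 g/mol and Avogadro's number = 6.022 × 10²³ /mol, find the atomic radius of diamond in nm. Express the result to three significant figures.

For a diamond cubic cell (Z = 8), a³ = Z·M/(N_A·ρ) = 8 × 12.01 / (6.022 × 10²³ × 3.530) = 4.520 × 10^-23 cm³, so a = 3.562 × 10^-8 cm = 0.3562 nm.
Nearest neighbors lie along the body diagonal with √3·a = 8r, so r = 0.2165 × a = 0.0771 nm.

0.0771 nm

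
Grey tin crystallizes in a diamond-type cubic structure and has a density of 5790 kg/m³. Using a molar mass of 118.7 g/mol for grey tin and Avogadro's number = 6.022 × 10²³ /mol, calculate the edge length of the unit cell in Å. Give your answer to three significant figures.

6.48 Å

With Z = 8 atoms per diamond cubic cell, a³ = Z·M/(N_A·ρ) = 8 × 118.7 / (6.022 × 10²³ × 5.790 g/cm³) = 2.723 × 10^-22 cm³.
a = (2.723 × 10^-22)^(1/3) = 6.482 × 10^-8 cm = 6.48 Å.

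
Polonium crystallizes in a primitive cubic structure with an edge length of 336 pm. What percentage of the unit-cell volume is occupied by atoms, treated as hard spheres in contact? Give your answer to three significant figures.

52.4%

In a simple cubic lattice atoms touch along the cell edge, so a = 2r, so r = 0.5000a = 168.0 pm.
Packing fraction = Z·(4/3)πr³ / a³ = 1 × (4/3)π × (168.0)³ / (336)³ = 0.5236 = 52.4%.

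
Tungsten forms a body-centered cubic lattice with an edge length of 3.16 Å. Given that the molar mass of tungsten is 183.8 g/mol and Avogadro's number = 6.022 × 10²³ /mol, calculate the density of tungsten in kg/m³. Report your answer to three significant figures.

19300 kg/m³

A BCC unit cell contains Z = 2 atoms.
Cell volume: a³ = (3.16 Å)³ = (3.160 × 10^-8 cm)³ = 3.155 × 10^-23 cm³.
ρ = Z·M/(N_A·a³) = 2 × 183.8 / (6.022 × 10²³ × 3.155 × 10^-23) = 19.35 g/cm³ = 19300 kg/m³.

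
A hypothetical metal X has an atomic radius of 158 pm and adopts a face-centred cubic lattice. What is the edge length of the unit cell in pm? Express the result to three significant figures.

447 pm

In an FCC lattice, atoms touch along the face diagonal, so √2·a = 4r.
a = 4r/√2 = 4 × 158 / 1.4142 = 447 pm.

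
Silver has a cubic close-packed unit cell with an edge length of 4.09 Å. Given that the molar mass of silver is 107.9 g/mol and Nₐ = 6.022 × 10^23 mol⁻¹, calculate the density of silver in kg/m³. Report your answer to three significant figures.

10500 kg/m³

An FCC unit cell contains Z = 4 atoms.
Cell volume: a³ = (4.09 Å)³ = (4.090 × 10^-8 cm)³ = 6.842 × 10^-23 cm³.
ρ = Z·M/(N_A·a³) = 4 × 107.9 / (6.022 × 10²³ × 6.842 × 10^-23) = 10.48 g/cm³ = 10500 kg/m³.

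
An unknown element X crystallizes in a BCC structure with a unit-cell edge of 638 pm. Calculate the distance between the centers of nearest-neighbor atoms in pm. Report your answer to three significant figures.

In a BCC structure, atoms touch along the body diagonal, so √3·a = 4r; the nearest-neighbor distance equals 2r = 0.8660·a.
d = 0.8660 × 638 = 553 pm.

553 pm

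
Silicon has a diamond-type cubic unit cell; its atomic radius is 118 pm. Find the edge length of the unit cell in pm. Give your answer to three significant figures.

In a diamond cubic lattice, nearest neighbors lie along the body diagonal with √3·a = 8r.
a = 8r/√3 = 8 × 118 / 1.7321 = 545 pm.

545 pm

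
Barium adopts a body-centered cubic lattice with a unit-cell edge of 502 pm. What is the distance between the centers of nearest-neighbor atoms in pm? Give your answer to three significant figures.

435 pm

In a BCC structure, atoms touch along the body diagonal, so √3·a = 4r; the nearest-neighbor distance equals 2r = 0.8660·a.
d = 0.8660 × 502 = 435 pm.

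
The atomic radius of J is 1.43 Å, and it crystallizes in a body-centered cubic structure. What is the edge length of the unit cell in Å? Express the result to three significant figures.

In a BCC lattice, atoms touch along the body diagonal, so √3·a = 4r.
a = 4r/√3 = 4 × 1.43 / 1.7321 = 3.30 Å.

3.30 Å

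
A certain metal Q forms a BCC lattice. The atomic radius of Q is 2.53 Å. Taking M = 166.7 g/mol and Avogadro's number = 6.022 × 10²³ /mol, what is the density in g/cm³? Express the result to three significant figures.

2.78 g/cm³

In a BCC lattice, atoms touch along the body diagonal, so √3·a = 4r, giving a = 5.843 Å = 5.843 × 10^-8 cm.
With Z = 2, ρ = Z·M/(N_A·a³) = 2 × 166.7 / (6.022 × 10²³ × 1.995 × 10^-22) = 2.776 g/cm³.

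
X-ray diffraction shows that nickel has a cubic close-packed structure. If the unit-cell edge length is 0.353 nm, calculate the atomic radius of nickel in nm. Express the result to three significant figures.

In an FCC lattice, atoms touch along the face diagonal, so √2·a = 4r.
r = √2·a/4 = 1.4142 × 0.353 / 4 = 0.125 nm.

0.125 nm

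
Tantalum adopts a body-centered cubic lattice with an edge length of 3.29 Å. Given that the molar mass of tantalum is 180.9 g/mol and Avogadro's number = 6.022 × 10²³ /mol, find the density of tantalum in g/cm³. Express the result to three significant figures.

16.9 g/cm³

A BCC unit cell contains Z = 2 atoms.
Cell volume: a³ = (3.29 Å)³ = (3.290 × 10^-8 cm)³ = 3.561 × 10^-23 cm³.
ρ = Z·M/(N_A·a³) = 2 × 180.9 / (6.022 × 10²³ × 3.561 × 10^-23) = 16.87 g/cm³.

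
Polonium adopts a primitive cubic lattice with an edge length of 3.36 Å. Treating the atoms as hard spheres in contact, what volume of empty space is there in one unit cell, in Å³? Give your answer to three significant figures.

18.1 Å³

In a simple cubic lattice atoms touch along the cell edge, so a = 2r, so r = 0.5000a = 1.680 Å.
V_cell = a³ = 37.93 Å³; V_atoms = 1 × (4/3)πr³ = 19.86 Å³.
Empty space = 37.93 − 19.86 = 18.1 Å³.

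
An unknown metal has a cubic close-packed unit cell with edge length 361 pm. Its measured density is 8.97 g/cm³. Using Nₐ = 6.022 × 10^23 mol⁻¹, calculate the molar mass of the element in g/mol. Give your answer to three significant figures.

An FCC cell has Z = 4 atoms; a = 3.610 × 10^-8 cm.
M = ρ·N_A·a³/Z = 8.97 × 6.022 × 10²³ × 4.705 × 10^-23 / 4 = 63.5 g/mol.

63.5 g/mol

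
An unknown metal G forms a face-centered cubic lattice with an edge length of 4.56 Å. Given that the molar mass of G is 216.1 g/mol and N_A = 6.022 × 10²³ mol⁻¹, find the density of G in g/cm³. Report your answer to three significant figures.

15.1 g/cm³

An FCC unit cell contains Z = 4 atoms.
Cell volume: a³ = (4.56 Å)³ = (4.560 × 10^-8 cm)³ = 9.482 × 10^-23 cm³.
ρ = Z·M/(N_A·a³) = 4 × 216.1 / (6.022 × 10²³ × 9.482 × 10^-23) = 15.14 g/cm³.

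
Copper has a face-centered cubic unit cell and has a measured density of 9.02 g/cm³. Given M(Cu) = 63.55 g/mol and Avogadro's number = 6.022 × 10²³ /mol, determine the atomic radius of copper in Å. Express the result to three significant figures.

For an FCC cell (Z = 4), a³ = Z·M/(N_A·ρ) = 4 × 63.55 / (6.022 × 10²³ × 9.020) = 4.680 × 10^-23 cm³, so a = 3.604 × 10^-8 cm = 3.604 Å.
Atoms touch along the face diagonal, so √2·a = 4r, so r = 0.3536 × a = 1.27 Å.

1.27 Å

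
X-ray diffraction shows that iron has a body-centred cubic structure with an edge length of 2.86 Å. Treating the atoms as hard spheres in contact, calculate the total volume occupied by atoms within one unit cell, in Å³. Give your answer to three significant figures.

In a BCC lattice atoms touch along the body diagonal, so √3·a = 4r, so r = 0.4330a = 1.238 Å.
V_atoms = Z × (4/3)πr³ = 2 × (4/3)π × (1.238)³ = 15.9 Å³.

15.9 Å³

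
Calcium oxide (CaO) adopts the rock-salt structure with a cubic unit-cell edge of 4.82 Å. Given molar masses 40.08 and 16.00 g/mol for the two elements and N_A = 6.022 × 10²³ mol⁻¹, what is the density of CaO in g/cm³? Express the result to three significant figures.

The rock-salt structure contains Z = 4 formula units per cell; M(CaO) = 40.08 + 16.00 = 56.08 g/mol.
a³ = (4.820 × 10^-8 cm)³ = 1.120 × 10^-22 cm³.
ρ = 4 × 56.08 / (6.022 × 10²³ × 1.120 × 10^-22) = 3.326 g/cm³.

3.33 g/cm³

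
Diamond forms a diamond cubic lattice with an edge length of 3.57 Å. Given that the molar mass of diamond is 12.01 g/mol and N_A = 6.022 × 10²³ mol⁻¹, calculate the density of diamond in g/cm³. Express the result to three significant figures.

3.51 g/cm³

A diamond cubic unit cell contains Z = 8 atoms.
Cell volume: a³ = (3.57 Å)³ = (3.570 × 10^-8 cm)³ = 4.550 × 10^-23 cm³.
ρ = Z·M/(N_A·a³) = 8 × 12.01 / (6.022 × 10²³ × 4.550 × 10^-23) = 3.507 g/cm³.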